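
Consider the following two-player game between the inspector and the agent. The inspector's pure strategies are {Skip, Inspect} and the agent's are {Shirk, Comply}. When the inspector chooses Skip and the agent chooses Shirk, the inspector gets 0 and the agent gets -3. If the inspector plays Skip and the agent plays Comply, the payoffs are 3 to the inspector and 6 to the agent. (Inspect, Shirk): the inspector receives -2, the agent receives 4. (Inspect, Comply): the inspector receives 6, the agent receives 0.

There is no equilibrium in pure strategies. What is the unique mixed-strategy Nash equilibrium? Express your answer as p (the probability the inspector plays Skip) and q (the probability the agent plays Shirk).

p = 4/13, q = 3/5

Set the agent's expected payoff from Shirk equal to that from Comply:
  the agent's payoff from Shirk: p·(-3) + (1−p)·4 = -7p + 4
  the agent's payoff from Comply: p·6 + (1−p)·0 = 6p
  -7p + 4 = 6p  ⇒  -13p = -4  ⇒  p = 4/13.
The inspector's indifference between Skip and Inspect determines the agent's mixing probability q:
  the inspector's payoff from Skip: q·0 + (1−q)·3 = -3q + 3
  the inspector's payoff from Inspect: q·(-2) + (1−q)·6 = -8q + 6
  -3q + 3 = -8q + 6  ⇒  5q = 3  ⇒  q = 3/5.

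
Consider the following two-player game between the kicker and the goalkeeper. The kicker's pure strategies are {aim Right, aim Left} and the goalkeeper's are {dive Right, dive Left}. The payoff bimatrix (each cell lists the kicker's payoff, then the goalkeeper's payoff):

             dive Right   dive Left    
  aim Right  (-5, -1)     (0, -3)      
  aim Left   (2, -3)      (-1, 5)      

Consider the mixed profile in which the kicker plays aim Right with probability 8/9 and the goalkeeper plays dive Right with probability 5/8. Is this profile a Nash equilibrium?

Given the kicker's mix p = 8/9, the goalkeeper's payoff from dive Right is -11/9 but from dive Left is -19/9. The goalkeeper strictly prefers dive Right, so the goalkeeper would not mix.
So the proposed profile is not a Nash equilibrium.

No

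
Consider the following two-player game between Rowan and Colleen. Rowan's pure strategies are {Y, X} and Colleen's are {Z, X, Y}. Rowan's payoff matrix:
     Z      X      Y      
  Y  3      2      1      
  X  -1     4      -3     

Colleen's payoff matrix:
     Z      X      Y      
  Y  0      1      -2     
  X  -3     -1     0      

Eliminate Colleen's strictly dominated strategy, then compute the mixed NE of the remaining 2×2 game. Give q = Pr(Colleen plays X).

q = 2/3

Colleen's strategy Z is strictly dominated by X: 1 > 0 and -1 > -3. Eliminate Z.
Colleen's mix must leave Rowan indifferent between Y and X.
  Rowan's payoff to Y: q·2 + (1−q)·1 = q + 1
  Rowan's payoff to X: q·4 + (1−q)·(-3) = 7q - 3
  q + 1 = 7q - 3  ⇒  -6q = -4  ⇒  q = 2/3.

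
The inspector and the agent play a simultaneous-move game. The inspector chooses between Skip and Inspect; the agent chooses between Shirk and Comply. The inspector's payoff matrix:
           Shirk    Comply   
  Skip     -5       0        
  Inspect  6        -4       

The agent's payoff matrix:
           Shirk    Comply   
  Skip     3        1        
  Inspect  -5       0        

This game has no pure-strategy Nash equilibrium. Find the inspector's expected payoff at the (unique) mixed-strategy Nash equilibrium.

-4/3

Set the inspector's expected payoff from Skip equal to that from Inspect:
  the inspector's payoff to Skip: q·(-5) + (1−q)·0 = -5q
  the inspector's payoff to Inspect: q·6 + (1−q)·(-4) = 10q - 4
  -5q = 10q - 4  ⇒  -15q = -4  ⇒  q = 4/15.
At equilibrium the inspector is indifferent across rows, so the inspector's payoff equals the payoff from Skip: (4/15)·(-5) + (11/15)·0 = -4/3.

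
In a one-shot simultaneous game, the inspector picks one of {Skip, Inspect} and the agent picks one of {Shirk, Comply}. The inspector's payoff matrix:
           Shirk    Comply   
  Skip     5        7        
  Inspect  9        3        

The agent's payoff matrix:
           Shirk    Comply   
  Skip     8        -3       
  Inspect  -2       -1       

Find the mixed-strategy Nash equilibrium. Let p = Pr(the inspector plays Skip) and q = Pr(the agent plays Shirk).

The inspector's mix must leave the agent indifferent between Shirk and Comply.
  the agent's payoff to Shirk: p·8 + (1−p)·(-2) = 10p - 2
  the agent's payoff to Comply: p·(-3) + (1−p)·(-1) = -2p - 1
  10p - 2 = -2p - 1  ⇒  12p = 1  ⇒  p = 1/12.
Set the inspector's expected payoff from Skip equal to that from Inspect:
  the inspector's payoff to Skip: q·5 + (1−q)·7 = -2q + 7
  the inspector's payoff to Inspect: q·9 + (1−q)·3 = 6q + 3
  -2q + 7 = 6q + 3  ⇒  -8q = -4  ⇒  q = 1/2.

p = 1/12, q = 1/2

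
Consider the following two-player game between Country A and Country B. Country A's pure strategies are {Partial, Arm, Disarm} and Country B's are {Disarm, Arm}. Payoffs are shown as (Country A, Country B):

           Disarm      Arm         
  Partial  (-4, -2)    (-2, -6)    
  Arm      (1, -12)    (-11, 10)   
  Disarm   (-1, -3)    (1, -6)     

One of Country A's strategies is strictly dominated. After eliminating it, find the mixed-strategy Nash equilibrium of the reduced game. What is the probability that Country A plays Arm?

Country A's strategy Partial is strictly dominated by Disarm: -1 > -4 and 1 > -2. Eliminate Partial.
For Country B to be willing to mix, Country B must be indifferent between Disarm and Arm, which pins down Country A's mix.
  Country B's payoff from Disarm: p·(-12) + (1−p)·(-3) = -9p - 3
  Country B's payoff from Arm: p·10 + (1−p)·(-6) = 16p - 6
  -9p - 3 = 16p - 6  ⇒  -25p = -3  ⇒  p = 3/25.

p = 3/25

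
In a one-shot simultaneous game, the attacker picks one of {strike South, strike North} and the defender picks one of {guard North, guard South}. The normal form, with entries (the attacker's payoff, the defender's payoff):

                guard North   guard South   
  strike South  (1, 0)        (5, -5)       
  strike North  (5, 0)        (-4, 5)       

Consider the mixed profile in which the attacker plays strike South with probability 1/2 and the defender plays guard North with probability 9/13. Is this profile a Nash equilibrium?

Check the defender's indifference given the attacker's mix p = 1/2:
  payoff from guard North = 0; payoff from guard South = 0 — equal.
Check the attacker's indifference given the defender's mix q = 9/13:
  payoff from strike South = 29/13; payoff from strike North = 29/13 — equal.
Both players are indifferent, so neither can profitably deviate.

Yes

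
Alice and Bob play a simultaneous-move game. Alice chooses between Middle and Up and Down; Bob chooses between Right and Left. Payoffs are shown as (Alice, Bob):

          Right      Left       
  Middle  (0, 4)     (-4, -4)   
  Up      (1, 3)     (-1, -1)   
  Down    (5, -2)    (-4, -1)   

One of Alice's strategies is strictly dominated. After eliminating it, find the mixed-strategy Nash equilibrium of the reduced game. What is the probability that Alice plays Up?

Alice's strategy Middle is strictly dominated by Up: 1 > 0 and -1 > -4. Eliminate Middle.
Bob's indifference between Right and Left determines Alice's mixing probability p:
  Bob's payoff from Right: p·3 + (1−p)·(-2) = 5p - 2
  Bob's payoff from Left: p·(-1) + (1−p)·(-1) = -1
  5p - 2 = -1  ⇒  5p = 1  ⇒  p = 1/5.

p = 1/5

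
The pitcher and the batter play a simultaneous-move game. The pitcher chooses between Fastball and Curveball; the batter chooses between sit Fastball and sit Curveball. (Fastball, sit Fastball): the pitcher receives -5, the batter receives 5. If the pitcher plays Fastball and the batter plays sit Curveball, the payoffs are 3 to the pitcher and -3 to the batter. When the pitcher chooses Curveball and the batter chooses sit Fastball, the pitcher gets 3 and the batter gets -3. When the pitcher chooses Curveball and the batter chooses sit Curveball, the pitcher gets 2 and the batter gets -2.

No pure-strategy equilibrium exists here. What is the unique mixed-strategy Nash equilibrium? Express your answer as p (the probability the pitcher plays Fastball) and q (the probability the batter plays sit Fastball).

p = 1/9, q = 1/9

The pitcher's mix must leave the batter indifferent between sit Fastball and sit Curveball.
  the batter's payoff to sit Fastball: p·5 + (1−p)·(-3) = 8p - 3
  the batter's payoff to sit Curveball: p·(-3) + (1−p)·(-2) = -p - 2
  8p - 3 = -p - 2  ⇒  9p = 1  ⇒  p = 1/9.
Set the pitcher's expected payoff from Fastball equal to that from Curveball:
  the pitcher's payoff to Fastball: q·(-5) + (1−q)·3 = -8q + 3
  the pitcher's payoff to Curveball: q·3 + (1−q)·2 = q + 2
  -8q + 3 = q + 2  ⇒  -9q = -1  ⇒  q = 1/9.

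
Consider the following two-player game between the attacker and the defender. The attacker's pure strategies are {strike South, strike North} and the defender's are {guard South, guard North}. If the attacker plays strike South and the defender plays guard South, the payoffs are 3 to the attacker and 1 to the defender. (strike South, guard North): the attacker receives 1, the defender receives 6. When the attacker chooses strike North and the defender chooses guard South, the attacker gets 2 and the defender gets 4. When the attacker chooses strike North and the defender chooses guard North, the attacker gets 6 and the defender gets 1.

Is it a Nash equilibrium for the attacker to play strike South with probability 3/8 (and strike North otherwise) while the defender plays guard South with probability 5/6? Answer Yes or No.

Check the defender's indifference given the attacker's mix p = 3/8:
  payoff from guard South = 23/8; payoff from guard North = 23/8 — equal.
Check the attacker's indifference given the defender's mix q = 5/6:
  payoff from strike South = 8/3; payoff from strike North = 8/3 — equal.
Both players are indifferent, so neither can profitably deviate.

Yes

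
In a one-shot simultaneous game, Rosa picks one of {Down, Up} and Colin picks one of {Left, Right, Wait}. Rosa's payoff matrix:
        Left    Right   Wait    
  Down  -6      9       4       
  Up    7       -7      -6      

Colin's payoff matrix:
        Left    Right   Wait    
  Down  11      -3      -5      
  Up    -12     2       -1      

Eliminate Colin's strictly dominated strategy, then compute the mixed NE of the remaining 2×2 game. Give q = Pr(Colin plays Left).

Colin's strategy Wait is strictly dominated by Right: -3 > -5 and 2 > -1. Eliminate Wait.
For Rosa to be willing to mix, Rosa must be indifferent between Down and Up, which pins down Colin's mix.
  Rosa's expected payoff from Down: q·(-6) + (1−q)·9 = -15q + 9
  Rosa's expected payoff from Up: q·7 + (1−q)·(-7) = 14q - 7
  -15q + 9 = 14q - 7  ⇒  -29q = -16  ⇒  q = 16/29.

q = 16/29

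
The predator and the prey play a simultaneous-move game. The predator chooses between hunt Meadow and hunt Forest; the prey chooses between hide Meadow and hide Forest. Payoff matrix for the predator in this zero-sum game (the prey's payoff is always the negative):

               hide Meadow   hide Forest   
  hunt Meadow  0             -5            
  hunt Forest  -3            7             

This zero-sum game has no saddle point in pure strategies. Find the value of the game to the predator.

v = -1

For the predator to be willing to mix, the predator must be indifferent between hunt Meadow and hunt Forest, which pins down the prey's mix.
  the predator's payoff from hunt Meadow: q·0 + (1−q)·(-5) = 5q - 5
  the predator's payoff from hunt Forest: q·(-3) + (1−q)·7 = -10q + 7
  5q - 5 = -10q + 7  ⇒  15q = 12  ⇒  q = 4/5.
The value is the predator's expected payoff against this mix (using hunt Meadow): (4/5)·0 + (1/5)·(-5) = -1.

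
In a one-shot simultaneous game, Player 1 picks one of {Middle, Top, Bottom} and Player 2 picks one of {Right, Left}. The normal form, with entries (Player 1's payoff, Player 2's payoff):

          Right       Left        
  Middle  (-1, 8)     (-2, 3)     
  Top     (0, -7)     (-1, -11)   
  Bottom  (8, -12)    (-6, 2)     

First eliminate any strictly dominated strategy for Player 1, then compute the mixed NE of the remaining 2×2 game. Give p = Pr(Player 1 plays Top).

Player 1's strategy Middle is strictly dominated by Top: 0 > -1 and -1 > -2. Eliminate Middle.
Set Player 2's expected payoff from Right equal to that from Left:
  Player 2's payoff from Right: p·(-7) + (1−p)·(-12) = 5p - 12
  Player 2's payoff from Left: p·(-11) + (1−p)·2 = -13p + 2
  5p - 12 = -13p + 2  ⇒  18p = 14  ⇒  p = 7/9.

p = 7/9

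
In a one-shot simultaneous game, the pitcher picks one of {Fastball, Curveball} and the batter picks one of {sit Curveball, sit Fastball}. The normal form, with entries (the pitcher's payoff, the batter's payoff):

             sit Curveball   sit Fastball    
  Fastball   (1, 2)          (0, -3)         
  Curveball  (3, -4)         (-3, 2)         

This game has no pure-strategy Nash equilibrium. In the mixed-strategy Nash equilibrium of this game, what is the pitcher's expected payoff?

In a mixed equilibrium the pitcher is indifferent between Fastball and Curveball; this condition fixes q.
  the pitcher's expected payoff from Fastball: q·1 + (1−q)·0 = q
  the pitcher's expected payoff from Curveball: q·3 + (1−q)·(-3) = 6q - 3
  q = 6q - 3  ⇒  -5q = -3  ⇒  q = 3/5.
At equilibrium the pitcher is indifferent across rows, so the pitcher's payoff equals the payoff from Fastball: (3/5)·1 + (2/5)·0 = 3/5.

3/5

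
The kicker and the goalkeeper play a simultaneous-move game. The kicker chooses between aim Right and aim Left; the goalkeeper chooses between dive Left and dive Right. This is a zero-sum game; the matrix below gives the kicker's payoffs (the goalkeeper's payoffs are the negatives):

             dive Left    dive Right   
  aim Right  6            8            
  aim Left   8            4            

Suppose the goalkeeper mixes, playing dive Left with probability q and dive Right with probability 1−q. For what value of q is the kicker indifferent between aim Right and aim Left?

q = 2/3

For the kicker to be willing to mix, the kicker must be indifferent between aim Right and aim Left, which pins down the goalkeeper's mix.
  the kicker's payoff from aim Right: q·6 + (1−q)·8 = -2q + 8
  the kicker's payoff from aim Left: q·8 + (1−q)·4 = 4q + 4
  -2q + 8 = 4q + 4  ⇒  -6q = -4  ⇒  q = 2/3.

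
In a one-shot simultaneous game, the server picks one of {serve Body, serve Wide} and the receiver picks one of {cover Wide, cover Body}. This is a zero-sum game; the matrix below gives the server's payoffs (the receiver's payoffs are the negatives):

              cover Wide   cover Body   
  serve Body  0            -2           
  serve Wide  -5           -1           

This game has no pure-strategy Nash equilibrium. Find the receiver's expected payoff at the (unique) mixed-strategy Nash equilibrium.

The server's mix must leave the receiver indifferent between cover Wide and cover Body.
  the receiver's payoff to cover Wide: p·0 + (1−p)·5 = -5p + 5
  the receiver's payoff to cover Body: p·2 + (1−p)·1 = p + 1
  -5p + 5 = p + 1  ⇒  -6p = -4  ⇒  p = 2/3.
At equilibrium the receiver is indifferent across columns, so the receiver's payoff equals the payoff from cover Wide: (2/3)·0 + (1/3)·5 = 5/3.

5/3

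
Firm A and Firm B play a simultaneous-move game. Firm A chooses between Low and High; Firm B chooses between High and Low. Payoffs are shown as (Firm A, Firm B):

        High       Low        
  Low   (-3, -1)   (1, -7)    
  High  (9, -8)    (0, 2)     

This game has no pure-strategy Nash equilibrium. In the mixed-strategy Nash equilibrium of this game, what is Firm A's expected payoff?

For Firm A to be willing to mix, Firm A must be indifferent between Low and High, which pins down Firm B's mix.
  Firm A's payoff to Low: q·(-3) + (1−q)·1 = -4q + 1
  Firm A's payoff to High: q·9 + (1−q)·0 = 9q
  -4q + 1 = 9q  ⇒  -13q = -1  ⇒  q = 1/13.
At equilibrium Firm A is indifferent across rows, so Firm A's payoff equals the payoff from Low: (1/13)·(-3) + (12/13)·1 = 9/13.

9/13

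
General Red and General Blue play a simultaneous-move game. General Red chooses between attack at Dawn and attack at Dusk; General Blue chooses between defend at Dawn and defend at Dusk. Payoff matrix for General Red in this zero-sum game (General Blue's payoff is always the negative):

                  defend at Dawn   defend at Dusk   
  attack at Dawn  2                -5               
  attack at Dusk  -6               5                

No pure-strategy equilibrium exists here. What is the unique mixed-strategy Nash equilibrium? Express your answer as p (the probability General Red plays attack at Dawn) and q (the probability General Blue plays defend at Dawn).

p = 11/18, q = 5/9

In a mixed equilibrium General Blue is indifferent between defend at Dawn and defend at Dusk; this condition fixes p.
  General Blue's payoff from defend at Dawn: p·(-2) + (1−p)·6 = -8p + 6
  General Blue's payoff from defend at Dusk: p·5 + (1−p)·(-5) = 10p - 5
  -8p + 6 = 10p - 5  ⇒  -18p = -11  ⇒  p = 11/18.
In a mixed equilibrium General Red is indifferent between attack at Dawn and attack at Dusk; this condition fixes q.
  General Red's payoff to attack at Dawn: q·2 + (1−q)·(-5) = 7q - 5
  General Red's payoff to attack at Dusk: q·(-6) + (1−q)·5 = -11q + 5
  7q - 5 = -11q + 5  ⇒  18q = 10  ⇒  q = 5/9.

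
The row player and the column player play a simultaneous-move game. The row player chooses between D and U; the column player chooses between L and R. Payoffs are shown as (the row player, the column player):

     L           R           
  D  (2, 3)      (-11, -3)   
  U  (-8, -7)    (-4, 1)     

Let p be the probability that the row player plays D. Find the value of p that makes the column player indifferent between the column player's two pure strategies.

The column player's indifference between L and R determines the row player's mixing probability p:
  the column player's expected payoff from L: p·3 + (1−p)·(-7) = 10p - 7
  the column player's expected payoff from R: p·(-3) + (1−p)·1 = -4p + 1
  10p - 7 = -4p + 1  ⇒  14p = 8  ⇒  p = 4/7.

p = 4/7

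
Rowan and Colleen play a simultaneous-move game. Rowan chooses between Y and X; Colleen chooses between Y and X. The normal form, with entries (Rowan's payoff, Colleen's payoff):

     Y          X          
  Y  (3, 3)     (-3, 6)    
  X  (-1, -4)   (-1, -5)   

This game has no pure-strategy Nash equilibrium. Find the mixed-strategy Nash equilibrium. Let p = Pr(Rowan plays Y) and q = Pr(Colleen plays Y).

p = 1/4, q = 1/3

Colleen's indifference between Y and X determines Rowan's mixing probability p:
  Colleen's payoff from Y: p·3 + (1−p)·(-4) = 7p - 4
  Colleen's payoff from X: p·6 + (1−p)·(-5) = 11p - 5
  7p - 4 = 11p - 5  ⇒  -4p = -1  ⇒  p = 1/4.
Set Rowan's expected payoff from Y equal to that from X:
  Rowan's payoff to Y: q·3 + (1−q)·(-3) = 6q - 3
  Rowan's payoff to X: q·(-1) + (1−q)·(-1) = -1
  6q - 3 = -1  ⇒  6q = 2  ⇒  q = 1/3.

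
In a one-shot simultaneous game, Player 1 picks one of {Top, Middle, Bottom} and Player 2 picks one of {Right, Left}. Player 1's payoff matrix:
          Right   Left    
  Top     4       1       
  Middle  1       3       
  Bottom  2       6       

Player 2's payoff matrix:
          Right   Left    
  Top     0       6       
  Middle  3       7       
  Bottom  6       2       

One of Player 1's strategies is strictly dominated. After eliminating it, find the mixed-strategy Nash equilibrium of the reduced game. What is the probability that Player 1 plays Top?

Player 1's strategy Middle is strictly dominated by Bottom: 2 > 1 and 6 > 3. Eliminate Middle.
Player 2's indifference between Right and Left determines Player 1's mixing probability p:
  Player 2's payoff from Right: p·0 + (1−p)·6 = -6p + 6
  Player 2's payoff from Left: p·6 + (1−p)·2 = 4p + 2
  -6p + 6 = 4p + 2  ⇒  -10p = -4  ⇒  p = 2/5.

p = 2/5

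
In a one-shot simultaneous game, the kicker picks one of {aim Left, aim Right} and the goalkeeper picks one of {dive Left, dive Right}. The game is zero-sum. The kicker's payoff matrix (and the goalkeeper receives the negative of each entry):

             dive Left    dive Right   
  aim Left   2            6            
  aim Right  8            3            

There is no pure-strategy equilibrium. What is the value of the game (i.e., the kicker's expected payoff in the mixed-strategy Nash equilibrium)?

Set the kicker's expected payoff from aim Left equal to that from aim Right:
  the kicker's payoff from aim Left: q·2 + (1−q)·6 = -4q + 6
  the kicker's payoff from aim Right: q·8 + (1−q)·3 = 5q + 3
  -4q + 6 = 5q + 3  ⇒  -9q = -3  ⇒  q = 1/3.
The value is the kicker's expected payoff against this mix (using aim Left): (1/3)·2 + (2/3)·6 = 14/3.

v = 14/3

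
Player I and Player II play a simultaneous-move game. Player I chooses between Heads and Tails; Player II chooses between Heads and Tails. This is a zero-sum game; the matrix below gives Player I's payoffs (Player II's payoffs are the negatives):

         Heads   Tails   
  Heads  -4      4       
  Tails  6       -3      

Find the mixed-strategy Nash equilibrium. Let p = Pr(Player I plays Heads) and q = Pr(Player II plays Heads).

p = 9/17, q = 7/17

For Player II to be willing to mix, Player II must be indifferent between Heads and Tails, which pins down Player I's mix.
  Player II's expected payoff from Heads: p·4 + (1−p)·(-6) = 10p - 6
  Player II's expected payoff from Tails: p·(-4) + (1−p)·3 = -7p + 3
  10p - 6 = -7p + 3  ⇒  17p = 9  ⇒  p = 9/17.
In a mixed equilibrium Player I is indifferent between Heads and Tails; this condition fixes q.
  Player I's expected payoff from Heads: q·(-4) + (1−q)·4 = -8q + 4
  Player I's expected payoff from Tails: q·6 + (1−q)·(-3) = 9q - 3
  -8q + 4 = 9q - 3  ⇒  -17q = -7  ⇒  q = 7/17.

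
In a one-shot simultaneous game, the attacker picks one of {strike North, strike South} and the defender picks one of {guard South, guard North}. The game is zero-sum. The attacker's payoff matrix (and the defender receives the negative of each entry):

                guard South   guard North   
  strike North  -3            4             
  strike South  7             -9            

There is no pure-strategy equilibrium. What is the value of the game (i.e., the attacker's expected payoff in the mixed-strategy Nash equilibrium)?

For the attacker to be willing to mix, the attacker must be indifferent between strike North and strike South, which pins down the defender's mix.
  the attacker's payoff to strike North: q·(-3) + (1−q)·4 = -7q + 4
  the attacker's payoff to strike South: q·7 + (1−q)·(-9) = 16q - 9
  -7q + 4 = 16q - 9  ⇒  -23q = -13  ⇒  q = 13/23.
The value is the attacker's expected payoff against this mix (using strike North): (13/23)·(-3) + (10/23)·4 = 1/23.

v = 1/23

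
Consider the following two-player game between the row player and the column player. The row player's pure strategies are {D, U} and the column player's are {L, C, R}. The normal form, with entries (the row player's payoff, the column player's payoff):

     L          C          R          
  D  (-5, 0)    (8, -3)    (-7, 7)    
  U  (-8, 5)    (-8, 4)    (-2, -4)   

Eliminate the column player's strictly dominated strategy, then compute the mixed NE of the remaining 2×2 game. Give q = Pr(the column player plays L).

The column player's strategy C is strictly dominated by L: 0 > -3 and 5 > 4. Eliminate C.
For the row player to be willing to mix, the row player must be indifferent between D and U, which pins down the column player's mix.
  the row player's payoff from D: q·(-5) + (1−q)·(-7) = 2q - 7
  the row player's payoff from U: q·(-8) + (1−q)·(-2) = -6q - 2
  2q - 7 = -6q - 2  ⇒  8q = 5  ⇒  q = 5/8.

q = 5/8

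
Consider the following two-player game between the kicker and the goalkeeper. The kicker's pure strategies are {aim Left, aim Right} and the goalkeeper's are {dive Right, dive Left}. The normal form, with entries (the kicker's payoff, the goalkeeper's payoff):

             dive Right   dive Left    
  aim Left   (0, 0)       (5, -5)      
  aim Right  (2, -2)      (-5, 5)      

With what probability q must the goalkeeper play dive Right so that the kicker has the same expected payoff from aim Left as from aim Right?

The goalkeeper's mix must leave the kicker indifferent between aim Left and aim Right.
  the kicker's expected payoff from aim Left: q·0 + (1−q)·5 = -5q + 5
  the kicker's expected payoff from aim Right: q·2 + (1−q)·(-5) = 7q - 5
  -5q + 5 = 7q - 5  ⇒  -12q = -10  ⇒  q = 5/6.

q = 5/6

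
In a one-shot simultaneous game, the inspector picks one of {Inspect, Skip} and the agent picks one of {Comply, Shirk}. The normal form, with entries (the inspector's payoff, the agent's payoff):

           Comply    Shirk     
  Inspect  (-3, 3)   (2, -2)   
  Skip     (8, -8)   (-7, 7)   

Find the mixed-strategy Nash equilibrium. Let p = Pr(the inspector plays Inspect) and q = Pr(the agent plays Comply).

p = 3/4, q = 9/20

The agent's indifference between Comply and Shirk determines the inspector's mixing probability p:
  the agent's payoff to Comply: p·3 + (1−p)·(-8) = 11p - 8
  the agent's payoff to Shirk: p·(-2) + (1−p)·7 = -9p + 7
  11p - 8 = -9p + 7  ⇒  20p = 15  ⇒  p = 3/4.
In a mixed equilibrium the inspector is indifferent between Inspect and Skip; this condition fixes q.
  the inspector's expected payoff from Inspect: q·(-3) + (1−q)·2 = -5q + 2
  the inspector's expected payoff from Skip: q·8 + (1−q)·(-7) = 15q - 7
  -5q + 2 = 15q - 7  ⇒  -20q = -9  ⇒  q = 9/20.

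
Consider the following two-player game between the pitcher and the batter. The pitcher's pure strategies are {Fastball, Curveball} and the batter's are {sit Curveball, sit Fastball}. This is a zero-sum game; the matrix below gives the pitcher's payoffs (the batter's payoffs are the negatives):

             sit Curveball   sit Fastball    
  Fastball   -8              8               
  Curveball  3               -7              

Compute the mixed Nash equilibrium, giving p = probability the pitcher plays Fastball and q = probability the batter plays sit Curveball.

p = 5/13, q = 15/26

The batter's indifference between sit Curveball and sit Fastball determines the pitcher's mixing probability p:
  the batter's payoff from sit Curveball: p·8 + (1−p)·(-3) = 11p - 3
  the batter's payoff from sit Fastball: p·(-8) + (1−p)·7 = -15p + 7
  11p - 3 = -15p + 7  ⇒  26p = 10  ⇒  p = 5/13.
In a mixed equilibrium the pitcher is indifferent between Fastball and Curveball; this condition fixes q.
  the pitcher's payoff from Fastball: q·(-8) + (1−q)·8 = -16q + 8
  the pitcher's payoff from Curveball: q·3 + (1−q)·(-7) = 10q - 7
  -16q + 8 = 10q - 7  ⇒  -26q = -15  ⇒  q = 15/26.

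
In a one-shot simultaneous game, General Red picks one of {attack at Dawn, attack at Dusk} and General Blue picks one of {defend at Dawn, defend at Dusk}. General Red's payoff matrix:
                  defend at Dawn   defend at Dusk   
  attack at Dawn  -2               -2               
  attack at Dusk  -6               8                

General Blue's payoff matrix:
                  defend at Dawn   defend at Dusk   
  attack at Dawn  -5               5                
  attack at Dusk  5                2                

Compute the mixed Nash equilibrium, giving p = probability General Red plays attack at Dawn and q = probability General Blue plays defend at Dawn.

General Red's mix must leave General Blue indifferent between defend at Dawn and defend at Dusk.
  General Blue's payoff from defend at Dawn: p·(-5) + (1−p)·5 = -10p + 5
  General Blue's payoff from defend at Dusk: p·5 + (1−p)·2 = 3p + 2
  -10p + 5 = 3p + 2  ⇒  -13p = -3  ⇒  p = 3/13.
General Red's indifference between attack at Dawn and attack at Dusk determines General Blue's mixing probability q:
  General Red's payoff to attack at Dawn: q·(-2) + (1−q)·(-2) = -2
  General Red's payoff to attack at Dusk: q·(-6) + (1−q)·8 = -14q + 8
  -2 = -14q + 8  ⇒  14q = 10  ⇒  q = 5/7.

p = 3/13, q = 5/7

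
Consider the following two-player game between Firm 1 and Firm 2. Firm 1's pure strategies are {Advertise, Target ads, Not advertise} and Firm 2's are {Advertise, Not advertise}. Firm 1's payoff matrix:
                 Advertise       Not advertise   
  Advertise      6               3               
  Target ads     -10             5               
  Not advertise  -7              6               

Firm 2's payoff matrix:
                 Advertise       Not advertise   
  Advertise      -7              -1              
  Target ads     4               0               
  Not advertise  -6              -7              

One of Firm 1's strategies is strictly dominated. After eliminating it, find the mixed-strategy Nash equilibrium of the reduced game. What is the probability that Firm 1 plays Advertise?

p = 1/7

Firm 1's strategy Target ads is strictly dominated by Not advertise: -7 > -10 and 6 > 5. Eliminate Target ads.
In a mixed equilibrium Firm 2 is indifferent between Advertise and Not advertise; this condition fixes p.
  Firm 2's payoff from Advertise: p·(-7) + (1−p)·(-6) = -p - 6
  Firm 2's payoff from Not advertise: p·(-1) + (1−p)·(-7) = 6p - 7
  -p - 6 = 6p - 7  ⇒  -7p = -1  ⇒  p = 1/7.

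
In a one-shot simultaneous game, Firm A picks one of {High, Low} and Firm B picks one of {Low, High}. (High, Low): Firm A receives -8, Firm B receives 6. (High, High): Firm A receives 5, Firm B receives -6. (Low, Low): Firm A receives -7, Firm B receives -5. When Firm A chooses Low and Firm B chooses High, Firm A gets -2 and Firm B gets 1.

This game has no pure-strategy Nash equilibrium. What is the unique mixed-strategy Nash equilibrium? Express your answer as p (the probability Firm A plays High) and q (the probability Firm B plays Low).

Firm B's indifference between Low and High determines Firm A's mixing probability p:
  Firm B's payoff from Low: p·6 + (1−p)·(-5) = 11p - 5
  Firm B's payoff from High: p·(-6) + (1−p)·1 = -7p + 1
  11p - 5 = -7p + 1  ⇒  18p = 6  ⇒  p = 1/3.
Firm B's mix must leave Firm A indifferent between High and Low.
  Firm A's payoff to High: q·(-8) + (1−q)·5 = -13q + 5
  Firm A's payoff to Low: q·(-7) + (1−q)·(-2) = -5q - 2
  -13q + 5 = -5q - 2  ⇒  -8q = -7  ⇒  q = 7/8.

p = 1/3, q = 7/8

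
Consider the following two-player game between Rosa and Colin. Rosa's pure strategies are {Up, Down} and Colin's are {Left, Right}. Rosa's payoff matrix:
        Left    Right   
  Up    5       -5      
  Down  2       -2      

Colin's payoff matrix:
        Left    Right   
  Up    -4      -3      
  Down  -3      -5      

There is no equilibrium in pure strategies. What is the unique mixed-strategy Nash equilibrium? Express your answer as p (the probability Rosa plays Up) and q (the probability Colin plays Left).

For Colin to be willing to mix, Colin must be indifferent between Left and Right, which pins down Rosa's mix.
  Colin's payoff to Left: p·(-4) + (1−p)·(-3) = -p - 3
  Colin's payoff to Right: p·(-3) + (1−p)·(-5) = 2p - 5
  -p - 3 = 2p - 5  ⇒  -3p = -2  ⇒  p = 2/3.
For Rosa to be willing to mix, Rosa must be indifferent between Up and Down, which pins down Colin's mix.
  Rosa's payoff from Up: q·5 + (1−q)·(-5) = 10q - 5
  Rosa's payoff from Down: q·2 + (1−q)·(-2) = 4q - 2
  10q - 5 = 4q - 2  ⇒  6q = 3  ⇒  q = 1/2.

p = 2/3, q = 1/2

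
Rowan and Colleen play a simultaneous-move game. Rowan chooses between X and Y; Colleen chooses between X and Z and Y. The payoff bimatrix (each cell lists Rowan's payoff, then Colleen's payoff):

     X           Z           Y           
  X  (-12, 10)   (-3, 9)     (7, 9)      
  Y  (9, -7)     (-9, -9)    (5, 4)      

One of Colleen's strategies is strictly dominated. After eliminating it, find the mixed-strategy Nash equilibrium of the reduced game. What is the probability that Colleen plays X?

q = 2/23

Colleen's strategy Z is strictly dominated by X: 10 > 9 and -7 > -9. Eliminate Z.
Colleen's mix must leave Rowan indifferent between X and Y.
  Rowan's expected payoff from X: q·(-12) + (1−q)·7 = -19q + 7
  Rowan's expected payoff from Y: q·9 + (1−q)·5 = 4q + 5
  -19q + 7 = 4q + 5  ⇒  -23q = -2  ⇒  q = 2/23.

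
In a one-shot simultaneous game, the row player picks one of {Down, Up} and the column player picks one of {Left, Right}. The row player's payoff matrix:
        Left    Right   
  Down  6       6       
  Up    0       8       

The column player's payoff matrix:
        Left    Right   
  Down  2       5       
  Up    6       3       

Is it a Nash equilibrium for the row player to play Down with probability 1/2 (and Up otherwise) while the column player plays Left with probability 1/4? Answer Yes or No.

Check the column player's indifference given the row player's mix p = 1/2:
  payoff from Left = 4; payoff from Right = 4 — equal.
Check the row player's indifference given the column player's mix q = 1/4:
  payoff from Down = 6; payoff from Up = 6 — equal.
Both players are indifferent, so neither can profitably deviate.

Yes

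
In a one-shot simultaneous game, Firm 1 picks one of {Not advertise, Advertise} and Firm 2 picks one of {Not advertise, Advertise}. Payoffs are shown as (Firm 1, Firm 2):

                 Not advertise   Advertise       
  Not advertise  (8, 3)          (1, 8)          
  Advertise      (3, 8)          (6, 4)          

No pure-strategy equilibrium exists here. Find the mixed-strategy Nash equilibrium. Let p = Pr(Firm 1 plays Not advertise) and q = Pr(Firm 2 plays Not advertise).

For Firm 2 to be willing to mix, Firm 2 must be indifferent between Not advertise and Advertise, which pins down Firm 1's mix.
  Firm 2's payoff from Not advertise: p·3 + (1−p)·8 = -5p + 8
  Firm 2's payoff from Advertise: p·8 + (1−p)·4 = 4p + 4
  -5p + 8 = 4p + 4  ⇒  -9p = -4  ⇒  p = 4/9.
Firm 1's indifference between Not advertise and Advertise determines Firm 2's mixing probability q:
  Firm 1's expected payoff from Not advertise: q·8 + (1−q)·1 = 7q + 1
  Firm 1's expected payoff from Advertise: q·3 + (1−q)·6 = -3q + 6
  7q + 1 = -3q + 6  ⇒  10q = 5  ⇒  q = 1/2.

p = 4/9, q = 1/2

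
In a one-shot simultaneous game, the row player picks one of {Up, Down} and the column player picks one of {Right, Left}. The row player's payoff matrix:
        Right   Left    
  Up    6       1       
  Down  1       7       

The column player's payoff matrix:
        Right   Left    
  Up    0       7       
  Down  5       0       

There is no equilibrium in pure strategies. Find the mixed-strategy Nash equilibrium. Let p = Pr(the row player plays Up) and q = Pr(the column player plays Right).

The row player's mix must leave the column player indifferent between Right and Left.
  the column player's expected payoff from Right: p·0 + (1−p)·5 = -5p + 5
  the column player's expected payoff from Left: p·7 + (1−p)·0 = 7p
  -5p + 5 = 7p  ⇒  -12p = -5  ⇒  p = 5/12.
Set the row player's expected payoff from Up equal to that from Down:
  the row player's payoff from Up: q·6 + (1−q)·1 = 5q + 1
  the row player's payoff from Down: q·1 + (1−q)·7 = -6q + 7
  5q + 1 = -6q + 7  ⇒  11q = 6  ⇒  q = 6/11.

p = 5/12, q = 6/11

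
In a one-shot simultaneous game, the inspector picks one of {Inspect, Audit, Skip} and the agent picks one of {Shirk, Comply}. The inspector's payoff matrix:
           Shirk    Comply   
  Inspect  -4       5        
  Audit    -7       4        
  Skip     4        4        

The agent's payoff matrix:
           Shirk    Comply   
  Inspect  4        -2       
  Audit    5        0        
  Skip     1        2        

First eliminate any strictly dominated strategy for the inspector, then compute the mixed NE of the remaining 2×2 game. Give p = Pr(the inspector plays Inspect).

p = 1/7

The inspector's strategy Audit is strictly dominated by Inspect: -4 > -7 and 5 > 4. Eliminate Audit.
Set the agent's expected payoff from Shirk equal to that from Comply:
  the agent's payoff from Shirk: p·4 + (1−p)·1 = 3p + 1
  the agent's payoff from Comply: p·(-2) + (1−p)·2 = -4p + 2
  3p + 1 = -4p + 2  ⇒  7p = 1  ⇒  p = 1/7.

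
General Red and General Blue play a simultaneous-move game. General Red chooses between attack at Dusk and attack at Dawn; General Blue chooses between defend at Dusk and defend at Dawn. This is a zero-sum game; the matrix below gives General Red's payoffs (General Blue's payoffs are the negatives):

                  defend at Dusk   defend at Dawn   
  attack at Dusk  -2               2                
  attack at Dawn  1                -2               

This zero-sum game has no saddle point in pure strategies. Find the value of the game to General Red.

v = -2/7

General Red's indifference between attack at Dusk and attack at Dawn determines General Blue's mixing probability q:
  General Red's expected payoff from attack at Dusk: q·(-2) + (1−q)·2 = -4q + 2
  General Red's expected payoff from attack at Dawn: q·1 + (1−q)·(-2) = 3q - 2
  -4q + 2 = 3q - 2  ⇒  -7q = -4  ⇒  q = 4/7.
The value is General Red's expected payoff against this mix (using attack at Dusk): (4/7)·(-2) + (3/7)·2 = -2/7.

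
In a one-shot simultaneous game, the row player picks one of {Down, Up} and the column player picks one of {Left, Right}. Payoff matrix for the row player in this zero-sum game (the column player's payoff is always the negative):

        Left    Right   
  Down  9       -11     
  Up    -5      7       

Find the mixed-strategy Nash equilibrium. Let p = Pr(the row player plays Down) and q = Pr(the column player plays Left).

For the column player to be willing to mix, the column player must be indifferent between Left and Right, which pins down the row player's mix.
  the column player's payoff to Left: p·(-9) + (1−p)·5 = -14p + 5
  the column player's payoff to Right: p·11 + (1−p)·(-7) = 18p - 7
  -14p + 5 = 18p - 7  ⇒  -32p = -12  ⇒  p = 3/8.
The column player's mix must leave the row player indifferent between Down and Up.
  the row player's payoff from Down: q·9 + (1−q)·(-11) = 20q - 11
  the row player's payoff from Up: q·(-5) + (1−q)·7 = -12q + 7
  20q - 11 = -12q + 7  ⇒  32q = 18  ⇒  q = 9/16.

p = 3/8, q = 9/16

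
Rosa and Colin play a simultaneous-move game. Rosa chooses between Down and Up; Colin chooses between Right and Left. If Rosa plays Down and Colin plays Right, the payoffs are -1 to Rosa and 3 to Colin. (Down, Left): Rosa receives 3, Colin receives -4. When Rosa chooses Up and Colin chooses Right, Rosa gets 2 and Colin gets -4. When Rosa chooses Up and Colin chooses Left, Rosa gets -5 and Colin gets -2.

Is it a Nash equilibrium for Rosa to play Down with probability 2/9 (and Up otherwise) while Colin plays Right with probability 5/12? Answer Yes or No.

No

Given Colin's mix q = 5/12, Rosa's payoff from Down is 4/3 but from Up is -25/12. Rosa strictly prefers Down, so Rosa would not mix.
So the proposed profile is not a Nash equilibrium.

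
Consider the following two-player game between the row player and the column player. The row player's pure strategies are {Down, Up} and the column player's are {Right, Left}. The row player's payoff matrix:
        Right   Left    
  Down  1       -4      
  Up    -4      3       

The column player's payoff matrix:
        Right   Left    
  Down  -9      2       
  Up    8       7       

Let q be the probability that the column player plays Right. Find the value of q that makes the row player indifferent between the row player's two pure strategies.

The row player's indifference between Down and Up determines the column player's mixing probability q:
  the row player's expected payoff from Down: q·1 + (1−q)·(-4) = 5q - 4
  the row player's expected payoff from Up: q·(-4) + (1−q)·3 = -7q + 3
  5q - 4 = -7q + 3  ⇒  12q = 7  ⇒  q = 7/12.

q = 7/12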